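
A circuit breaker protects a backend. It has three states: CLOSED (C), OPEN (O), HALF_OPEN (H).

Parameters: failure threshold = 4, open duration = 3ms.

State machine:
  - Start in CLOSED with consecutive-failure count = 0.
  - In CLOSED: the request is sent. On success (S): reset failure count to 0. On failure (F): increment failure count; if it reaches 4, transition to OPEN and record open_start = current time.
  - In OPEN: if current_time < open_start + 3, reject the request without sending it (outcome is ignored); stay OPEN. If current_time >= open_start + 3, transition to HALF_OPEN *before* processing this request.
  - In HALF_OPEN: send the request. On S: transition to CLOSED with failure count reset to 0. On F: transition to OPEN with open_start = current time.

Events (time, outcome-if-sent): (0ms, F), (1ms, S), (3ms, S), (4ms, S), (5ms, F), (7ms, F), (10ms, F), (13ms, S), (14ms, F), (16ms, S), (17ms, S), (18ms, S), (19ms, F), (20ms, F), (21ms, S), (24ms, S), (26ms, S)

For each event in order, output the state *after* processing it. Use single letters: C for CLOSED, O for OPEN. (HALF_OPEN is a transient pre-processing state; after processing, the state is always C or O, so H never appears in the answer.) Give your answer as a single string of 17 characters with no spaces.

Answer: CCCCCCCCCCCCCCCCC

Derivation:
State after each event:
  event#1 t=0ms outcome=F: state=CLOSED
  event#2 t=1ms outcome=S: state=CLOSED
  event#3 t=3ms outcome=S: state=CLOSED
  event#4 t=4ms outcome=S: state=CLOSED
  event#5 t=5ms outcome=F: state=CLOSED
  event#6 t=7ms outcome=F: state=CLOSED
  event#7 t=10ms outcome=F: state=CLOSED
  event#8 t=13ms outcome=S: state=CLOSED
  event#9 t=14ms outcome=F: state=CLOSED
  event#10 t=16ms outcome=S: state=CLOSED
  event#11 t=17ms outcome=S: state=CLOSED
  event#12 t=18ms outcome=S: state=CLOSED
  event#13 t=19ms outcome=F: state=CLOSED
  event#14 t=20ms outcome=F: state=CLOSED
  event#15 t=21ms outcome=S: state=CLOSED
  event#16 t=24ms outcome=S: state=CLOSED
  event#17 t=26ms outcome=S: state=CLOSED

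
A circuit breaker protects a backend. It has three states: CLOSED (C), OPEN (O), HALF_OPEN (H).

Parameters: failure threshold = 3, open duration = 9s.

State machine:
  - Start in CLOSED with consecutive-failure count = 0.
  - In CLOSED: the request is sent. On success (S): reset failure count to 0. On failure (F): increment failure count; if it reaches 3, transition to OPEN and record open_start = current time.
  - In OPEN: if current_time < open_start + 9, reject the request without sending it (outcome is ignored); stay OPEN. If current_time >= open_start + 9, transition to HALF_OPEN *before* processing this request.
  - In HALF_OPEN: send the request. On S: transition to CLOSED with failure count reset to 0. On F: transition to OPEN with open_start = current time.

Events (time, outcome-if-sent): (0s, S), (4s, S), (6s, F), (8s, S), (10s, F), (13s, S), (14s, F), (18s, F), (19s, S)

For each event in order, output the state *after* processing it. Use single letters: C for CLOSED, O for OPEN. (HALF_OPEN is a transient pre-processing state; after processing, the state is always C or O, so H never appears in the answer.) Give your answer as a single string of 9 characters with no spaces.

State after each event:
  event#1 t=0s outcome=S: state=CLOSED
  event#2 t=4s outcome=S: state=CLOSED
  event#3 t=6s outcome=F: state=CLOSED
  event#4 t=8s outcome=S: state=CLOSED
  event#5 t=10s outcome=F: state=CLOSED
  event#6 t=13s outcome=S: state=CLOSED
  event#7 t=14s outcome=F: state=CLOSED
  event#8 t=18s outcome=F: state=CLOSED
  event#9 t=19s outcome=S: state=CLOSED

Answer: CCCCCCCCC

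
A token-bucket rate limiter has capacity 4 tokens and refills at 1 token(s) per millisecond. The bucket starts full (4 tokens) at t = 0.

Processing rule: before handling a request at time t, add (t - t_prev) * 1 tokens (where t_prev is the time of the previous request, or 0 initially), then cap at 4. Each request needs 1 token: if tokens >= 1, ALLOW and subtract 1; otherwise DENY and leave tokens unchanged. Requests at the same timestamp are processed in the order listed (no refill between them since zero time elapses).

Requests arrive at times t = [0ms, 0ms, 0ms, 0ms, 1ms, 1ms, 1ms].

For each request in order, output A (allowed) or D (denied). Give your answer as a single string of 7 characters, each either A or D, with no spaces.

Answer: AAAAADD

Derivation:
Simulating step by step:
  req#1 t=0ms: ALLOW
  req#2 t=0ms: ALLOW
  req#3 t=0ms: ALLOW
  req#4 t=0ms: ALLOW
  req#5 t=1ms: ALLOW
  req#6 t=1ms: DENY
  req#7 t=1ms: DENY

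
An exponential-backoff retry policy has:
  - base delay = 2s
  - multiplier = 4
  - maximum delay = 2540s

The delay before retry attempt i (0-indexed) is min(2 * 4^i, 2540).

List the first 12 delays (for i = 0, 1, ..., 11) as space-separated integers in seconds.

Computing each delay:
  i=0: min(2*4^0, 2540) = 2
  i=1: min(2*4^1, 2540) = 8
  i=2: min(2*4^2, 2540) = 32
  i=3: min(2*4^3, 2540) = 128
  i=4: min(2*4^4, 2540) = 512
  i=5: min(2*4^5, 2540) = 2048
  i=6: min(2*4^6, 2540) = 2540
  i=7: min(2*4^7, 2540) = 2540
  i=8: min(2*4^8, 2540) = 2540
  i=9: min(2*4^9, 2540) = 2540
  i=10: min(2*4^10, 2540) = 2540
  i=11: min(2*4^11, 2540) = 2540

Answer: 2 8 32 128 512 2048 2540 2540 2540 2540 2540 2540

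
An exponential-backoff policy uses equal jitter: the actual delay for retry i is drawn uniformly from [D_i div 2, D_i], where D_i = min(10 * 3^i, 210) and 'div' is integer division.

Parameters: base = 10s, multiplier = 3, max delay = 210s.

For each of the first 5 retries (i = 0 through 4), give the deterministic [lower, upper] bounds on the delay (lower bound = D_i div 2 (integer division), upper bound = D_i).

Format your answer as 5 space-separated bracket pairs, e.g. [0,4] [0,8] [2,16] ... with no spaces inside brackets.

Computing bounds per retry:
  i=0: D_i=min(10*3^0,210)=10, bounds=[5,10]
  i=1: D_i=min(10*3^1,210)=30, bounds=[15,30]
  i=2: D_i=min(10*3^2,210)=90, bounds=[45,90]
  i=3: D_i=min(10*3^3,210)=210, bounds=[105,210]
  i=4: D_i=min(10*3^4,210)=210, bounds=[105,210]

Answer: [5,10] [15,30] [45,90] [105,210] [105,210]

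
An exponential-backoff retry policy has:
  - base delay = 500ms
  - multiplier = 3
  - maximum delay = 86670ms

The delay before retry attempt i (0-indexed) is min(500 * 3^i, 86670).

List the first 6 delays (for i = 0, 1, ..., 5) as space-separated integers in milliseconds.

Answer: 500 1500 4500 13500 40500 86670

Derivation:
Computing each delay:
  i=0: min(500*3^0, 86670) = 500
  i=1: min(500*3^1, 86670) = 1500
  i=2: min(500*3^2, 86670) = 4500
  i=3: min(500*3^3, 86670) = 13500
  i=4: min(500*3^4, 86670) = 40500
  i=5: min(500*3^5, 86670) = 86670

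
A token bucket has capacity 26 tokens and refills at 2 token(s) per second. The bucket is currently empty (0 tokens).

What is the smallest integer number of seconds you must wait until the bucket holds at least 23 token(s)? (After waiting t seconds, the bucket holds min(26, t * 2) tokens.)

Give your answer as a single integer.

Answer: 12

Derivation:
Need t * 2 >= 23, so t >= 23/2.
Smallest integer t = ceil(23/2) = 12.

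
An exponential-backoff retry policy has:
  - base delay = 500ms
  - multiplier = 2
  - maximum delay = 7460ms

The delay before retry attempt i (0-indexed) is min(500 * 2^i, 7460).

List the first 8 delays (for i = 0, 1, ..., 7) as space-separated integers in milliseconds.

Computing each delay:
  i=0: min(500*2^0, 7460) = 500
  i=1: min(500*2^1, 7460) = 1000
  i=2: min(500*2^2, 7460) = 2000
  i=3: min(500*2^3, 7460) = 4000
  i=4: min(500*2^4, 7460) = 7460
  i=5: min(500*2^5, 7460) = 7460
  i=6: min(500*2^6, 7460) = 7460
  i=7: min(500*2^7, 7460) = 7460

Answer: 500 1000 2000 4000 7460 7460 7460 7460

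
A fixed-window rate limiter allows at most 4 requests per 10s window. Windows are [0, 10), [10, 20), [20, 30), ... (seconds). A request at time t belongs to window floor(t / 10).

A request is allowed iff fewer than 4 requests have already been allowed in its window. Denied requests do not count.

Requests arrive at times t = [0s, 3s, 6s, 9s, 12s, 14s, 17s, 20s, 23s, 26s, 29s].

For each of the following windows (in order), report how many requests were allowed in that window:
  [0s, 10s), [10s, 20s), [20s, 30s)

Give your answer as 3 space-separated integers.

Answer: 4 3 4

Derivation:
Processing requests:
  req#1 t=0s (window 0): ALLOW
  req#2 t=3s (window 0): ALLOW
  req#3 t=6s (window 0): ALLOW
  req#4 t=9s (window 0): ALLOW
  req#5 t=12s (window 1): ALLOW
  req#6 t=14s (window 1): ALLOW
  req#7 t=17s (window 1): ALLOW
  req#8 t=20s (window 2): ALLOW
  req#9 t=23s (window 2): ALLOW
  req#10 t=26s (window 2): ALLOW
  req#11 t=29s (window 2): ALLOW

Allowed counts by window: 4 3 4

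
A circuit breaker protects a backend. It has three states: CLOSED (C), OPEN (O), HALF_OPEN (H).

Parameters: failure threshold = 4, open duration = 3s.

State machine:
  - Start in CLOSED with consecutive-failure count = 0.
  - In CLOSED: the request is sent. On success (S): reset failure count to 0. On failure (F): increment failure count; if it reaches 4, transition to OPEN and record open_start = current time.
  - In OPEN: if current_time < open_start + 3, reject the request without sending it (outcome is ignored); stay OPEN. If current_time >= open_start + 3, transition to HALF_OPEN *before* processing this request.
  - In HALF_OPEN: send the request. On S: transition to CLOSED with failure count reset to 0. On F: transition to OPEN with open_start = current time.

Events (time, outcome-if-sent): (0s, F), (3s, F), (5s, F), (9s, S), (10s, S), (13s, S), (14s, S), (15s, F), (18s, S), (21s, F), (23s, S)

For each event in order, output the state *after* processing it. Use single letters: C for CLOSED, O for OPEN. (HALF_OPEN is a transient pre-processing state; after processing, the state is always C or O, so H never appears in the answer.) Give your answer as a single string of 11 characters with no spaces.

State after each event:
  event#1 t=0s outcome=F: state=CLOSED
  event#2 t=3s outcome=F: state=CLOSED
  event#3 t=5s outcome=F: state=CLOSED
  event#4 t=9s outcome=S: state=CLOSED
  event#5 t=10s outcome=S: state=CLOSED
  event#6 t=13s outcome=S: state=CLOSED
  event#7 t=14s outcome=S: state=CLOSED
  event#8 t=15s outcome=F: state=CLOSED
  event#9 t=18s outcome=S: state=CLOSED
  event#10 t=21s outcome=F: state=CLOSED
  event#11 t=23s outcome=S: state=CLOSED

Answer: CCCCCCCCCCC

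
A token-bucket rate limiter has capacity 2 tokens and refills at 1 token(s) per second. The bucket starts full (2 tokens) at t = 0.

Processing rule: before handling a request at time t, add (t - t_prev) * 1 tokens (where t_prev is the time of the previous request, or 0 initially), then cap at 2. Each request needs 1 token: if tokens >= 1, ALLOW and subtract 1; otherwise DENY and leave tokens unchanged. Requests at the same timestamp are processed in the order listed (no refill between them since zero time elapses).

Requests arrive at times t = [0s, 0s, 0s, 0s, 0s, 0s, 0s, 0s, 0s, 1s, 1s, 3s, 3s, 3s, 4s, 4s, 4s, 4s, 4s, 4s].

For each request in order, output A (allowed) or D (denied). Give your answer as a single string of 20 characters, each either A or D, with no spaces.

Answer: AADDDDDDDADAADADDDDD

Derivation:
Simulating step by step:
  req#1 t=0s: ALLOW
  req#2 t=0s: ALLOW
  req#3 t=0s: DENY
  req#4 t=0s: DENY
  req#5 t=0s: DENY
  req#6 t=0s: DENY
  req#7 t=0s: DENY
  req#8 t=0s: DENY
  req#9 t=0s: DENY
  req#10 t=1s: ALLOW
  req#11 t=1s: DENY
  req#12 t=3s: ALLOW
  req#13 t=3s: ALLOW
  req#14 t=3s: DENY
  req#15 t=4s: ALLOW
  req#16 t=4s: DENY
  req#17 t=4s: DENY
  req#18 t=4s: DENY
  req#19 t=4s: DENY
  req#20 t=4s: DENY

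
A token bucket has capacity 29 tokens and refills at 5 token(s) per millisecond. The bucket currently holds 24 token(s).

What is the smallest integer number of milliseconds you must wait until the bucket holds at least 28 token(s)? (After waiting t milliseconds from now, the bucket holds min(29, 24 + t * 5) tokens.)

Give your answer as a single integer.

Need 24 + t * 5 >= 28, so t >= 4/5.
Smallest integer t = ceil(4/5) = 1.

Answer: 1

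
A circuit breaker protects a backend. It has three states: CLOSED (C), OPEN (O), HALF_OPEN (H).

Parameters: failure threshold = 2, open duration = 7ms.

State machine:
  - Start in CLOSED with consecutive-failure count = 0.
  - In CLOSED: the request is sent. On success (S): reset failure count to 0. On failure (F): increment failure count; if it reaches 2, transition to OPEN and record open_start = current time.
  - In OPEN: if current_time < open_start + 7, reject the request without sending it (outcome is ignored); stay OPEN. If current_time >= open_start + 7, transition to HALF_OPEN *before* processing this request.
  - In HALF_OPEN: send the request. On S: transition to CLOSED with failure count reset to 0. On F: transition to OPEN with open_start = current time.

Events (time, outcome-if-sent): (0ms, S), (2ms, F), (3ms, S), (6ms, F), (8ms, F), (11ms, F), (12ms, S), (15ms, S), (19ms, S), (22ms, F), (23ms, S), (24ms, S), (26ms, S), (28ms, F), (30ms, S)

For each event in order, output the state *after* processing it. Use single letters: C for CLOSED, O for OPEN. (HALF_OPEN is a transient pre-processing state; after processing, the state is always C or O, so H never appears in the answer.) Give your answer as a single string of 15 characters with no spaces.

State after each event:
  event#1 t=0ms outcome=S: state=CLOSED
  event#2 t=2ms outcome=F: state=CLOSED
  event#3 t=3ms outcome=S: state=CLOSED
  event#4 t=6ms outcome=F: state=CLOSED
  event#5 t=8ms outcome=F: state=OPEN
  event#6 t=11ms outcome=F: state=OPEN
  event#7 t=12ms outcome=S: state=OPEN
  event#8 t=15ms outcome=S: state=CLOSED
  event#9 t=19ms outcome=S: state=CLOSED
  event#10 t=22ms outcome=F: state=CLOSED
  event#11 t=23ms outcome=S: state=CLOSED
  event#12 t=24ms outcome=S: state=CLOSED
  event#13 t=26ms outcome=S: state=CLOSED
  event#14 t=28ms outcome=F: state=CLOSED
  event#15 t=30ms outcome=S: state=CLOSED

Answer: CCCCOOOCCCCCCCC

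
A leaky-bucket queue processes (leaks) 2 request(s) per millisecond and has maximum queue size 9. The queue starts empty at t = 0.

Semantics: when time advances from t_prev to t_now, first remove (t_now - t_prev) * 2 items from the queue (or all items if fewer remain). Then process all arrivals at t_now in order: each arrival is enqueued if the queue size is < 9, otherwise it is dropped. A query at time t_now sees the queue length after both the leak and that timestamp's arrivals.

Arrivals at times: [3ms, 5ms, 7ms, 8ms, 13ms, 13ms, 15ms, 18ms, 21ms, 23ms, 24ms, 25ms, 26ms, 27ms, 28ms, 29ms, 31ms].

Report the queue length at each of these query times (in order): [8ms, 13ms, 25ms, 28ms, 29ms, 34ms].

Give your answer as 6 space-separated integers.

Answer: 1 2 1 1 1 0

Derivation:
Queue lengths at query times:
  query t=8ms: backlog = 1
  query t=13ms: backlog = 2
  query t=25ms: backlog = 1
  query t=28ms: backlog = 1
  query t=29ms: backlog = 1
  query t=34ms: backlog = 0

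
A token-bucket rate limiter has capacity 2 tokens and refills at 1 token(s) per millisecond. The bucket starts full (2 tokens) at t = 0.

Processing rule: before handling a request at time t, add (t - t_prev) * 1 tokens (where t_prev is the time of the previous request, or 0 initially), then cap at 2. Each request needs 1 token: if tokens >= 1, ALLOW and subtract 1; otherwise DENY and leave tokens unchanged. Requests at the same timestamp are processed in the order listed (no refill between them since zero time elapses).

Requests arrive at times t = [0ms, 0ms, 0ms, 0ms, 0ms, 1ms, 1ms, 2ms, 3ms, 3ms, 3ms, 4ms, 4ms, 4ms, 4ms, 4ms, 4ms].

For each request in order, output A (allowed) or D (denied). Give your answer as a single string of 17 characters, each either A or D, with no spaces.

Answer: AADDDADAADDADDDDD

Derivation:
Simulating step by step:
  req#1 t=0ms: ALLOW
  req#2 t=0ms: ALLOW
  req#3 t=0ms: DENY
  req#4 t=0ms: DENY
  req#5 t=0ms: DENY
  req#6 t=1ms: ALLOW
  req#7 t=1ms: DENY
  req#8 t=2ms: ALLOW
  req#9 t=3ms: ALLOW
  req#10 t=3ms: DENY
  req#11 t=3ms: DENY
  req#12 t=4ms: ALLOW
  req#13 t=4ms: DENY
  req#14 t=4ms: DENY
  req#15 t=4ms: DENY
  req#16 t=4ms: DENY
  req#17 t=4ms: DENY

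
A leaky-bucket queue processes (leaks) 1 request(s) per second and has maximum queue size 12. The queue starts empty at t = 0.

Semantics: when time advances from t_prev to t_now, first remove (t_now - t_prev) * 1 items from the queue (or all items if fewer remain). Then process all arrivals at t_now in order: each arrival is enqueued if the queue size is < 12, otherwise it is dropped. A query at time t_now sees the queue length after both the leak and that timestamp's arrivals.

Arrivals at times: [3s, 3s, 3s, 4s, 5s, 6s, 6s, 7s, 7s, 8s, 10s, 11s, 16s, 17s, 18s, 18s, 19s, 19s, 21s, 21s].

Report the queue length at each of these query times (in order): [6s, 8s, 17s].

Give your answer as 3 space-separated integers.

Queue lengths at query times:
  query t=6s: backlog = 4
  query t=8s: backlog = 5
  query t=17s: backlog = 1

Answer: 4 5 1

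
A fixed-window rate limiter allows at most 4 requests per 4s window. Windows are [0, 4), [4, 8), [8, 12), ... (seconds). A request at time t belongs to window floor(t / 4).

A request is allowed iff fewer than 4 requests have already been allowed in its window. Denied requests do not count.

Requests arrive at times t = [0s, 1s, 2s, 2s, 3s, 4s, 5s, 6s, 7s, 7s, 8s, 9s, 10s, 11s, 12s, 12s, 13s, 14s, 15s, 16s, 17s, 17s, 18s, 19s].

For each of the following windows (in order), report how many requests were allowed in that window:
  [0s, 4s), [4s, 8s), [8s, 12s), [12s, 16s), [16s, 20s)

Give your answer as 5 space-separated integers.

Answer: 4 4 4 4 4

Derivation:
Processing requests:
  req#1 t=0s (window 0): ALLOW
  req#2 t=1s (window 0): ALLOW
  req#3 t=2s (window 0): ALLOW
  req#4 t=2s (window 0): ALLOW
  req#5 t=3s (window 0): DENY
  req#6 t=4s (window 1): ALLOW
  req#7 t=5s (window 1): ALLOW
  req#8 t=6s (window 1): ALLOW
  req#9 t=7s (window 1): ALLOW
  req#10 t=7s (window 1): DENY
  req#11 t=8s (window 2): ALLOW
  req#12 t=9s (window 2): ALLOW
  req#13 t=10s (window 2): ALLOW
  req#14 t=11s (window 2): ALLOW
  req#15 t=12s (window 3): ALLOW
  req#16 t=12s (window 3): ALLOW
  req#17 t=13s (window 3): ALLOW
  req#18 t=14s (window 3): ALLOW
  req#19 t=15s (window 3): DENY
  req#20 t=16s (window 4): ALLOW
  req#21 t=17s (window 4): ALLOW
  req#22 t=17s (window 4): ALLOW
  req#23 t=18s (window 4): ALLOW
  req#24 t=19s (window 4): DENY

Allowed counts by window: 4 4 4 4 4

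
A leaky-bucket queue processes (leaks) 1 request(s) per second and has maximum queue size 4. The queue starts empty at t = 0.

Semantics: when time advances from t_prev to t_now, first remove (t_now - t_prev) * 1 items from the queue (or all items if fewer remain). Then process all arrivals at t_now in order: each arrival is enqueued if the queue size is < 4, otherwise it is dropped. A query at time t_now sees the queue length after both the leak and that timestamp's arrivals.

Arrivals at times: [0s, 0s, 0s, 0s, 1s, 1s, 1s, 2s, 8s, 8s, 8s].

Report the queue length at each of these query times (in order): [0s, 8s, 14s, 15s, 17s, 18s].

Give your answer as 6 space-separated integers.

Answer: 4 3 0 0 0 0

Derivation:
Queue lengths at query times:
  query t=0s: backlog = 4
  query t=8s: backlog = 3
  query t=14s: backlog = 0
  query t=15s: backlog = 0
  query t=17s: backlog = 0
  query t=18s: backlog = 0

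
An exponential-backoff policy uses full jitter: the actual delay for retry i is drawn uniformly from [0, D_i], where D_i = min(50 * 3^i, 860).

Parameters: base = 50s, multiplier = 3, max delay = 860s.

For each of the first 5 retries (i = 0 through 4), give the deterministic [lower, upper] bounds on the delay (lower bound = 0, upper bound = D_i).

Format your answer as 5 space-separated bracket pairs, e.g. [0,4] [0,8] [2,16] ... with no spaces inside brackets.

Computing bounds per retry:
  i=0: D_i=min(50*3^0,860)=50, bounds=[0,50]
  i=1: D_i=min(50*3^1,860)=150, bounds=[0,150]
  i=2: D_i=min(50*3^2,860)=450, bounds=[0,450]
  i=3: D_i=min(50*3^3,860)=860, bounds=[0,860]
  i=4: D_i=min(50*3^4,860)=860, bounds=[0,860]

Answer: [0,50] [0,150] [0,450] [0,860] [0,860]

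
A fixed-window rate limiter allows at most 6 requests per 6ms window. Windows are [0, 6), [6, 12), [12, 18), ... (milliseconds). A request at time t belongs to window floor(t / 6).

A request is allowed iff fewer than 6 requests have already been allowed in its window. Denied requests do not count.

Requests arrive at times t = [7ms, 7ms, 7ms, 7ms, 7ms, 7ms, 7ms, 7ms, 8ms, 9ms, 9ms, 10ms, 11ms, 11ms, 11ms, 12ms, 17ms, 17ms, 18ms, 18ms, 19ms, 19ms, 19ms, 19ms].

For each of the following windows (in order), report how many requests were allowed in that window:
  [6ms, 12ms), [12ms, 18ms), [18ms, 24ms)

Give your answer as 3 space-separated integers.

Answer: 6 3 6

Derivation:
Processing requests:
  req#1 t=7ms (window 1): ALLOW
  req#2 t=7ms (window 1): ALLOW
  req#3 t=7ms (window 1): ALLOW
  req#4 t=7ms (window 1): ALLOW
  req#5 t=7ms (window 1): ALLOW
  req#6 t=7ms (window 1): ALLOW
  req#7 t=7ms (window 1): DENY
  req#8 t=7ms (window 1): DENY
  req#9 t=8ms (window 1): DENY
  req#10 t=9ms (window 1): DENY
  req#11 t=9ms (window 1): DENY
  req#12 t=10ms (window 1): DENY
  req#13 t=11ms (window 1): DENY
  req#14 t=11ms (window 1): DENY
  req#15 t=11ms (window 1): DENY
  req#16 t=12ms (window 2): ALLOW
  req#17 t=17ms (window 2): ALLOW
  req#18 t=17ms (window 2): ALLOW
  req#19 t=18ms (window 3): ALLOW
  req#20 t=18ms (window 3): ALLOW
  req#21 t=19ms (window 3): ALLOW
  req#22 t=19ms (window 3): ALLOW
  req#23 t=19ms (window 3): ALLOW
  req#24 t=19ms (window 3): ALLOW

Allowed counts by window: 6 3 6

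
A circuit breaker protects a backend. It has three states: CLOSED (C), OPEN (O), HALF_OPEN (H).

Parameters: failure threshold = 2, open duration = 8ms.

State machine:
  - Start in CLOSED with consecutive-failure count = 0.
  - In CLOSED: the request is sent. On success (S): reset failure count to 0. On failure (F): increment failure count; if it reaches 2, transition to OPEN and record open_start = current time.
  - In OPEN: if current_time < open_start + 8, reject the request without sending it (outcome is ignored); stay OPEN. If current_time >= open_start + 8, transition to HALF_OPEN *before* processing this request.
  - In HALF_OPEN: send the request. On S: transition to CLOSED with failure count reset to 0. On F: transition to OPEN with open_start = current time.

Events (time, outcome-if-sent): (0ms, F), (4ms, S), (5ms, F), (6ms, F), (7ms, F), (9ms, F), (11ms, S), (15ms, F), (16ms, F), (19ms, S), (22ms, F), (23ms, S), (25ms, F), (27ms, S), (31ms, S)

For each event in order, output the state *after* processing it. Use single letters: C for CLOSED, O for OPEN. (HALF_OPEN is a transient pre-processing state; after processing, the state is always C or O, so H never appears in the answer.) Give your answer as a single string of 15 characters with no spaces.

Answer: CCCOOOOOOOOCCCC

Derivation:
State after each event:
  event#1 t=0ms outcome=F: state=CLOSED
  event#2 t=4ms outcome=S: state=CLOSED
  event#3 t=5ms outcome=F: state=CLOSED
  event#4 t=6ms outcome=F: state=OPEN
  event#5 t=7ms outcome=F: state=OPEN
  event#6 t=9ms outcome=F: state=OPEN
  event#7 t=11ms outcome=S: state=OPEN
  event#8 t=15ms outcome=F: state=OPEN
  event#9 t=16ms outcome=F: state=OPEN
  event#10 t=19ms outcome=S: state=OPEN
  event#11 t=22ms outcome=F: state=OPEN
  event#12 t=23ms outcome=S: state=CLOSED
  event#13 t=25ms outcome=F: state=CLOSED
  event#14 t=27ms outcome=S: state=CLOSED
  event#15 t=31ms outcome=S: state=CLOSED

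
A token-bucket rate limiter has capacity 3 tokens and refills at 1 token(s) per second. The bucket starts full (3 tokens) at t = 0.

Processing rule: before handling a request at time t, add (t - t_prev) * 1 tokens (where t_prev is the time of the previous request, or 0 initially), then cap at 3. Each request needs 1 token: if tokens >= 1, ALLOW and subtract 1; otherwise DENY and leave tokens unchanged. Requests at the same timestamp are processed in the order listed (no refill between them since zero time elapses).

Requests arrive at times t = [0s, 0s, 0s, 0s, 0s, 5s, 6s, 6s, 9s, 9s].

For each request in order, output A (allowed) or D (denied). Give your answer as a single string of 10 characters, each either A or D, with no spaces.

Simulating step by step:
  req#1 t=0s: ALLOW
  req#2 t=0s: ALLOW
  req#3 t=0s: ALLOW
  req#4 t=0s: DENY
  req#5 t=0s: DENY
  req#6 t=5s: ALLOW
  req#7 t=6s: ALLOW
  req#8 t=6s: ALLOW
  req#9 t=9s: ALLOW
  req#10 t=9s: ALLOW

Answer: AAADDAAAAA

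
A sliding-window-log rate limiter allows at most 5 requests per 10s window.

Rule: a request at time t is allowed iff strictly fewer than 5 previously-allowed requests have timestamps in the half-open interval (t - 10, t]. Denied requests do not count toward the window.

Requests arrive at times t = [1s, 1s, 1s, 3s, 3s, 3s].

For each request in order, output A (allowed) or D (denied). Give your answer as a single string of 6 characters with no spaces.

Tracking allowed requests in the window:
  req#1 t=1s: ALLOW
  req#2 t=1s: ALLOW
  req#3 t=1s: ALLOW
  req#4 t=3s: ALLOW
  req#5 t=3s: ALLOW
  req#6 t=3s: DENY

Answer: AAAAAD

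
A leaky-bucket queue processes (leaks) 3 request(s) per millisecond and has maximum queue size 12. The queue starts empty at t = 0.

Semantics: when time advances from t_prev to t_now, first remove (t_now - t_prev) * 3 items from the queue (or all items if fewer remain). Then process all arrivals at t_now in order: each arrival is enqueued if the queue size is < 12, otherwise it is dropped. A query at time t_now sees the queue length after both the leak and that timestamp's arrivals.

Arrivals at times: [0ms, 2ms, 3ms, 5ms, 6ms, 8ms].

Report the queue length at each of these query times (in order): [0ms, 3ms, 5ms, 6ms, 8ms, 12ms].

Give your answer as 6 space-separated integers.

Answer: 1 1 1 1 1 0

Derivation:
Queue lengths at query times:
  query t=0ms: backlog = 1
  query t=3ms: backlog = 1
  query t=5ms: backlog = 1
  query t=6ms: backlog = 1
  query t=8ms: backlog = 1
  query t=12ms: backlog = 0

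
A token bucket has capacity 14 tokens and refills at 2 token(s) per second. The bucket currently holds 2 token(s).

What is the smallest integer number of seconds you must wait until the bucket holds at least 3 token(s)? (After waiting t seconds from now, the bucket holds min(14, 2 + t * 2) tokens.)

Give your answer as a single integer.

Need 2 + t * 2 >= 3, so t >= 1/2.
Smallest integer t = ceil(1/2) = 1.

Answer: 1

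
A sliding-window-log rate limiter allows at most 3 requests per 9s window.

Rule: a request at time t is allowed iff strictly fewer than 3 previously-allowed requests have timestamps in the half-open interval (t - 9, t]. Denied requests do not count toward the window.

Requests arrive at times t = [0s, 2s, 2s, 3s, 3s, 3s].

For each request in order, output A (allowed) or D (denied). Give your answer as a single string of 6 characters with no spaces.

Tracking allowed requests in the window:
  req#1 t=0s: ALLOW
  req#2 t=2s: ALLOW
  req#3 t=2s: ALLOW
  req#4 t=3s: DENY
  req#5 t=3s: DENY
  req#6 t=3s: DENY

Answer: AAADDD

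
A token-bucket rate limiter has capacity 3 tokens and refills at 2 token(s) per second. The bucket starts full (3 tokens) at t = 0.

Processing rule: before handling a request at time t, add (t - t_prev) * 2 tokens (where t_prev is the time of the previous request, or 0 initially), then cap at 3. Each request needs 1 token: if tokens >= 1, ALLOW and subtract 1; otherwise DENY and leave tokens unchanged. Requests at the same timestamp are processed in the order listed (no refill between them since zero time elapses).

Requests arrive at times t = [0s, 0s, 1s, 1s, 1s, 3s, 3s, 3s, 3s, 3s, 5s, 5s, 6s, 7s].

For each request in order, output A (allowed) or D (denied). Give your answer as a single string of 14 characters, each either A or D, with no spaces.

Answer: AAAAAAAADDAAAA

Derivation:
Simulating step by step:
  req#1 t=0s: ALLOW
  req#2 t=0s: ALLOW
  req#3 t=1s: ALLOW
  req#4 t=1s: ALLOW
  req#5 t=1s: ALLOW
  req#6 t=3s: ALLOW
  req#7 t=3s: ALLOW
  req#8 t=3s: ALLOW
  req#9 t=3s: DENY
  req#10 t=3s: DENY
  req#11 t=5s: ALLOW
  req#12 t=5s: ALLOW
  req#13 t=6s: ALLOW
  req#14 t=7s: ALLOW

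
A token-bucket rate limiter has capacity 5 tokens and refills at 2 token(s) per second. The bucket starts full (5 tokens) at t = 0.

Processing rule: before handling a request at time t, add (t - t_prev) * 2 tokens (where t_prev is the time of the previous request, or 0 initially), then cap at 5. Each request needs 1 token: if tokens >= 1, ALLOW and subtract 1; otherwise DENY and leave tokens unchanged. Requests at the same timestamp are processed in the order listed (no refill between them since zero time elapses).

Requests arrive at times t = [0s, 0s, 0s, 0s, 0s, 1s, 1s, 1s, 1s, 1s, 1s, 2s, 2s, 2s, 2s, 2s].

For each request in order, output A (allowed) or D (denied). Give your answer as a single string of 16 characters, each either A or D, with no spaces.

Simulating step by step:
  req#1 t=0s: ALLOW
  req#2 t=0s: ALLOW
  req#3 t=0s: ALLOW
  req#4 t=0s: ALLOW
  req#5 t=0s: ALLOW
  req#6 t=1s: ALLOW
  req#7 t=1s: ALLOW
  req#8 t=1s: DENY
  req#9 t=1s: DENY
  req#10 t=1s: DENY
  req#11 t=1s: DENY
  req#12 t=2s: ALLOW
  req#13 t=2s: ALLOW
  req#14 t=2s: DENY
  req#15 t=2s: DENY
  req#16 t=2s: DENY

Answer: AAAAAAADDDDAADDD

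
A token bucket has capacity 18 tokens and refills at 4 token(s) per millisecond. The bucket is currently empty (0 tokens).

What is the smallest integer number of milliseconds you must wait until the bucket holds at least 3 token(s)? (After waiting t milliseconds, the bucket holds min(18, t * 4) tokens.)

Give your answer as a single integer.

Answer: 1

Derivation:
Need t * 4 >= 3, so t >= 3/4.
Smallest integer t = ceil(3/4) = 1.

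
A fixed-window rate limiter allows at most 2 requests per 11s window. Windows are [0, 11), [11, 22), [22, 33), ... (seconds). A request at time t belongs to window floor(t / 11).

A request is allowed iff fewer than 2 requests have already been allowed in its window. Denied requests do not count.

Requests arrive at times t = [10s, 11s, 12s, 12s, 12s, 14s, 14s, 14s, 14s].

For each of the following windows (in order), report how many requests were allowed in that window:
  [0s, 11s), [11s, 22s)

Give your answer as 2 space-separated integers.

Answer: 1 2

Derivation:
Processing requests:
  req#1 t=10s (window 0): ALLOW
  req#2 t=11s (window 1): ALLOW
  req#3 t=12s (window 1): ALLOW
  req#4 t=12s (window 1): DENY
  req#5 t=12s (window 1): DENY
  req#6 t=14s (window 1): DENY
  req#7 t=14s (window 1): DENY
  req#8 t=14s (window 1): DENY
  req#9 t=14s (window 1): DENY

Allowed counts by window: 1 2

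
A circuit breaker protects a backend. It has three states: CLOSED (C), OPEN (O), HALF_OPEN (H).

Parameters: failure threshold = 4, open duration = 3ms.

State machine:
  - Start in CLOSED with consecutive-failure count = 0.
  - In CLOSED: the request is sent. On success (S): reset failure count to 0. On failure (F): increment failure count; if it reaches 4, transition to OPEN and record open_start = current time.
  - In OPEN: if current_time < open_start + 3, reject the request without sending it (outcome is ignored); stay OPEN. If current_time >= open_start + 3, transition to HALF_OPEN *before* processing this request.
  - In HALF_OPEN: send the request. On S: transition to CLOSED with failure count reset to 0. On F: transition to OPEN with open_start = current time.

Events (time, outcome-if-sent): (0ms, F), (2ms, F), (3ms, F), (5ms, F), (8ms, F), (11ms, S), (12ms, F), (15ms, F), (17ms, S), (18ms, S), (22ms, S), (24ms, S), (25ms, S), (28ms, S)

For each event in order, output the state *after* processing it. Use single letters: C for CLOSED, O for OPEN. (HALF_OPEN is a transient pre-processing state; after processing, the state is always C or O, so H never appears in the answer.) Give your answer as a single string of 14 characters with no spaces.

State after each event:
  event#1 t=0ms outcome=F: state=CLOSED
  event#2 t=2ms outcome=F: state=CLOSED
  event#3 t=3ms outcome=F: state=CLOSED
  event#4 t=5ms outcome=F: state=OPEN
  event#5 t=8ms outcome=F: state=OPEN
  event#6 t=11ms outcome=S: state=CLOSED
  event#7 t=12ms outcome=F: state=CLOSED
  event#8 t=15ms outcome=F: state=CLOSED
  event#9 t=17ms outcome=S: state=CLOSED
  event#10 t=18ms outcome=S: state=CLOSED
  event#11 t=22ms outcome=S: state=CLOSED
  event#12 t=24ms outcome=S: state=CLOSED
  event#13 t=25ms outcome=S: state=CLOSED
  event#14 t=28ms outcome=S: state=CLOSED

Answer: CCCOOCCCCCCCCC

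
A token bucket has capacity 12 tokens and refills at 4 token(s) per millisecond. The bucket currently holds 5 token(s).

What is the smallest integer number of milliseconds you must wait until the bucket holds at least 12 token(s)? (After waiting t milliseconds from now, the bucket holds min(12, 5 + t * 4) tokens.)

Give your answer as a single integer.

Need 5 + t * 4 >= 12, so t >= 7/4.
Smallest integer t = ceil(7/4) = 2.

Answer: 2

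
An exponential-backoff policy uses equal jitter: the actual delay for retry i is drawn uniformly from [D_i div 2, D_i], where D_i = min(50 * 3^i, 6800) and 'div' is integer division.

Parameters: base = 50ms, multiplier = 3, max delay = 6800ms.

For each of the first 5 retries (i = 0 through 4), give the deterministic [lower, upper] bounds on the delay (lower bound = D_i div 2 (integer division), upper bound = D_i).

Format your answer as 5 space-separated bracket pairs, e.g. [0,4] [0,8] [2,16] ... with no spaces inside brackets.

Answer: [25,50] [75,150] [225,450] [675,1350] [2025,4050]

Derivation:
Computing bounds per retry:
  i=0: D_i=min(50*3^0,6800)=50, bounds=[25,50]
  i=1: D_i=min(50*3^1,6800)=150, bounds=[75,150]
  i=2: D_i=min(50*3^2,6800)=450, bounds=[225,450]
  i=3: D_i=min(50*3^3,6800)=1350, bounds=[675,1350]
  i=4: D_i=min(50*3^4,6800)=4050, bounds=[2025,4050]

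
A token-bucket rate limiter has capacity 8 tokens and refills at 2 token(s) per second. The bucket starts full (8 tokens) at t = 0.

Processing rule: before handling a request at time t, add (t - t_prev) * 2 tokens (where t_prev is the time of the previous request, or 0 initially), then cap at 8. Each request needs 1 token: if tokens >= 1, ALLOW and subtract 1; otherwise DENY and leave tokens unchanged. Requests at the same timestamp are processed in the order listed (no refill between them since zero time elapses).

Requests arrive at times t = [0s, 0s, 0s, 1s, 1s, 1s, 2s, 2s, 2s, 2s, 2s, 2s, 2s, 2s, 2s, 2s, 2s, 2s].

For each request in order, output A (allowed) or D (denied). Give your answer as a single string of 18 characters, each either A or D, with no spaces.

Simulating step by step:
  req#1 t=0s: ALLOW
  req#2 t=0s: ALLOW
  req#3 t=0s: ALLOW
  req#4 t=1s: ALLOW
  req#5 t=1s: ALLOW
  req#6 t=1s: ALLOW
  req#7 t=2s: ALLOW
  req#8 t=2s: ALLOW
  req#9 t=2s: ALLOW
  req#10 t=2s: ALLOW
  req#11 t=2s: ALLOW
  req#12 t=2s: ALLOW
  req#13 t=2s: DENY
  req#14 t=2s: DENY
  req#15 t=2s: DENY
  req#16 t=2s: DENY
  req#17 t=2s: DENY
  req#18 t=2s: DENY

Answer: AAAAAAAAAAAADDDDDD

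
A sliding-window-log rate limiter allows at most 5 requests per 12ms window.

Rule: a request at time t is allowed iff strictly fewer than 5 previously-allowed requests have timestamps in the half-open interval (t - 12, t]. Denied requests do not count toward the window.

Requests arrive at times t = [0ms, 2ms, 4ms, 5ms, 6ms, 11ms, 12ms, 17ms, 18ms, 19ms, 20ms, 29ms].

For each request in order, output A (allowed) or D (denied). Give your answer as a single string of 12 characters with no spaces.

Tracking allowed requests in the window:
  req#1 t=0ms: ALLOW
  req#2 t=2ms: ALLOW
  req#3 t=4ms: ALLOW
  req#4 t=5ms: ALLOW
  req#5 t=6ms: ALLOW
  req#6 t=11ms: DENY
  req#7 t=12ms: ALLOW
  req#8 t=17ms: ALLOW
  req#9 t=18ms: ALLOW
  req#10 t=19ms: ALLOW
  req#11 t=20ms: ALLOW
  req#12 t=29ms: ALLOW

Answer: AAAAADAAAAAA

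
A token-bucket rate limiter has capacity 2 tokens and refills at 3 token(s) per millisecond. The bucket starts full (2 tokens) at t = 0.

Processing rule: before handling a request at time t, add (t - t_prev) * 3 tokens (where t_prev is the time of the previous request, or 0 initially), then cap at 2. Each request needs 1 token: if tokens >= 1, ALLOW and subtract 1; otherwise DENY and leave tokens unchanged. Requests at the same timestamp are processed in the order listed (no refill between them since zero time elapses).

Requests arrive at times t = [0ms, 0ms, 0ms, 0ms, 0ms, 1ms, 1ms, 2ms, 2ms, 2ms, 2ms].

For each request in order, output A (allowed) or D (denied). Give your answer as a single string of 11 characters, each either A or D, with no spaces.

Simulating step by step:
  req#1 t=0ms: ALLOW
  req#2 t=0ms: ALLOW
  req#3 t=0ms: DENY
  req#4 t=0ms: DENY
  req#5 t=0ms: DENY
  req#6 t=1ms: ALLOW
  req#7 t=1ms: ALLOW
  req#8 t=2ms: ALLOW
  req#9 t=2ms: ALLOW
  req#10 t=2ms: DENY
  req#11 t=2ms: DENY

Answer: AADDDAAAADD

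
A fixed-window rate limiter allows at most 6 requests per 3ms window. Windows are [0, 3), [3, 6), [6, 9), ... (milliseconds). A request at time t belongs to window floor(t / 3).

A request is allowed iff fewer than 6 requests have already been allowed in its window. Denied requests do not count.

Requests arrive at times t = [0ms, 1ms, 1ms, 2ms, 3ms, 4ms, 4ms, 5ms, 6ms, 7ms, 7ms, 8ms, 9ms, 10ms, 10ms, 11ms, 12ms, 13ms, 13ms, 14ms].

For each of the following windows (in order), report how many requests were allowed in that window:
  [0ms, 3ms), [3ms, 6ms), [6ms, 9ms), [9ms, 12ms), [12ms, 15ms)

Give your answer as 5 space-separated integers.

Processing requests:
  req#1 t=0ms (window 0): ALLOW
  req#2 t=1ms (window 0): ALLOW
  req#3 t=1ms (window 0): ALLOW
  req#4 t=2ms (window 0): ALLOW
  req#5 t=3ms (window 1): ALLOW
  req#6 t=4ms (window 1): ALLOW
  req#7 t=4ms (window 1): ALLOW
  req#8 t=5ms (window 1): ALLOW
  req#9 t=6ms (window 2): ALLOW
  req#10 t=7ms (window 2): ALLOW
  req#11 t=7ms (window 2): ALLOW
  req#12 t=8ms (window 2): ALLOW
  req#13 t=9ms (window 3): ALLOW
  req#14 t=10ms (window 3): ALLOW
  req#15 t=10ms (window 3): ALLOW
  req#16 t=11ms (window 3): ALLOW
  req#17 t=12ms (window 4): ALLOW
  req#18 t=13ms (window 4): ALLOW
  req#19 t=13ms (window 4): ALLOW
  req#20 t=14ms (window 4): ALLOW

Allowed counts by window: 4 4 4 4 4

Answer: 4 4 4 4 4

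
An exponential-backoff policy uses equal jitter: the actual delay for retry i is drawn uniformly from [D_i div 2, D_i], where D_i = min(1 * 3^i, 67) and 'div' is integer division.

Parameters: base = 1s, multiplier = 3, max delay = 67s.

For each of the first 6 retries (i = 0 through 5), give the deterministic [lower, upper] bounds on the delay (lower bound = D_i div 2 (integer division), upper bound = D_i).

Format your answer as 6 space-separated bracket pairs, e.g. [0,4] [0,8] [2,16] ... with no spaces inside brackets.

Computing bounds per retry:
  i=0: D_i=min(1*3^0,67)=1, bounds=[0,1]
  i=1: D_i=min(1*3^1,67)=3, bounds=[1,3]
  i=2: D_i=min(1*3^2,67)=9, bounds=[4,9]
  i=3: D_i=min(1*3^3,67)=27, bounds=[13,27]
  i=4: D_i=min(1*3^4,67)=67, bounds=[33,67]
  i=5: D_i=min(1*3^5,67)=67, bounds=[33,67]

Answer: [0,1] [1,3] [4,9] [13,27] [33,67] [33,67]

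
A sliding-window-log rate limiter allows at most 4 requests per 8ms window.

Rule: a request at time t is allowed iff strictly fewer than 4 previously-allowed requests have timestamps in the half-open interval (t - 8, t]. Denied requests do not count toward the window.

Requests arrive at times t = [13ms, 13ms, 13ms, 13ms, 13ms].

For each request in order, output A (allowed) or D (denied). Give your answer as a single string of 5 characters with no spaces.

Answer: AAAAD

Derivation:
Tracking allowed requests in the window:
  req#1 t=13ms: ALLOW
  req#2 t=13ms: ALLOW
  req#3 t=13ms: ALLOW
  req#4 t=13ms: ALLOW
  req#5 t=13ms: DENY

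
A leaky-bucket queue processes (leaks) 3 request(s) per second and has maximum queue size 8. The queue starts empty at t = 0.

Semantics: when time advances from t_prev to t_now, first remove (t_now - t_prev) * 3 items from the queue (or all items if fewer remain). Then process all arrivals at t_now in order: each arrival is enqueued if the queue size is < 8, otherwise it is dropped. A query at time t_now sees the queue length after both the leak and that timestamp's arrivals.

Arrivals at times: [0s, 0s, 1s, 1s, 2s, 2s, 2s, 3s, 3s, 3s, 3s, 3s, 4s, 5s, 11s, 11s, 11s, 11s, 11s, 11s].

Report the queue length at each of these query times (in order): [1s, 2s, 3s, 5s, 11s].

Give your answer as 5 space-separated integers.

Answer: 2 3 5 1 6

Derivation:
Queue lengths at query times:
  query t=1s: backlog = 2
  query t=2s: backlog = 3
  query t=3s: backlog = 5
  query t=5s: backlog = 1
  query t=11s: backlog = 6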